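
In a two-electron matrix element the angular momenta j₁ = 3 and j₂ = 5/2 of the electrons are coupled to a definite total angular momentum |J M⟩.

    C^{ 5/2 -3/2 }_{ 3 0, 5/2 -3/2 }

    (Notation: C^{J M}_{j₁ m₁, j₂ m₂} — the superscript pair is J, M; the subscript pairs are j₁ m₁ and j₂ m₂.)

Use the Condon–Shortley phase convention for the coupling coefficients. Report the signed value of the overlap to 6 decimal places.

√[6·3!3!2!/9! · 3!3!1!4!1!4!] = √(864/35)
  +(−1)^0/∏(0,3,3,1,0,1)! = 1/36  (running 1/36)
  +(−1)^1/∏(1,2,2,0,1,2)! = -1/8  (running -7/72)
⟨..|..⟩ = √(864/35)·(-7/72) = -0.483046

−√(7/30) ≈ -0.483046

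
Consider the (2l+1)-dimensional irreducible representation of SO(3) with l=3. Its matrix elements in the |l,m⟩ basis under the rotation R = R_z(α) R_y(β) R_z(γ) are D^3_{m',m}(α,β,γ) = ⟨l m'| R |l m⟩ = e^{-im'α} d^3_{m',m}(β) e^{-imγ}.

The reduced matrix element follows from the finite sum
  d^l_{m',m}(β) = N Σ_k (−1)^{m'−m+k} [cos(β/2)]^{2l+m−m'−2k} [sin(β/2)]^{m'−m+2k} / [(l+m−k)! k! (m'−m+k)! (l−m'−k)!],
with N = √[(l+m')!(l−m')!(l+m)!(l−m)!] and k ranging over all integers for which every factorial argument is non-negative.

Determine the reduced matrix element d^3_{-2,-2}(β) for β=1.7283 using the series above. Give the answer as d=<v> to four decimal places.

d=-0.4391

d^3_{-2,-2}(β=1.7283) via the finite sum:
Half-angle: c=0.649287, s=0.760544. N=√(1·120·1·120)=120.000000
k∈{0,1} keeps every argument non-negative
  k=0: (−1)^0·120.0000/(120)·0.6493^6·0.7605^0 = +0.074924
  k=1: (−1)^1·120.0000/(24)·0.6493^4·0.7605^2 = -0.514002
d^3_{-2,-2}(1.7283) = +0.074924 -0.514002 = -0.439078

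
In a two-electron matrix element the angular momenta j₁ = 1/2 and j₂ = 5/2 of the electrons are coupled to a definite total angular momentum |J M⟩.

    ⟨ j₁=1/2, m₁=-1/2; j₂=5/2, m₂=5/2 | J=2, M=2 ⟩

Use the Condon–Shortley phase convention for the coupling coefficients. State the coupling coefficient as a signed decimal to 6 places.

√[5·1!0!4!/6! · 0!1!5!0!4!0!] = √(480)
  +(−1)^1/∏(1,0,0,4,0,0)! = -1/24  (running -1/24)
⟨..|..⟩ = √(480)·(-1/24) = -0.912871

−√(5/6) = -0.912871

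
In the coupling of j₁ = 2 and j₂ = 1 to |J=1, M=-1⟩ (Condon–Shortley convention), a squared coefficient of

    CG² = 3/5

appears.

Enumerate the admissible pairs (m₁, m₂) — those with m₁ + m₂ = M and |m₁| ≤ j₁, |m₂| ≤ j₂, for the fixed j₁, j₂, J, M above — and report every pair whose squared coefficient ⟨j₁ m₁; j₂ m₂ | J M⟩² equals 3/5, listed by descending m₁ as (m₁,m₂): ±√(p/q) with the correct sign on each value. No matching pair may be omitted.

(-2,1): +√(3/5)

Admissible pairs with m₁+m₂ = M = -1: (-2,1), (-1,0), (0,-1)
  (m₁,m₂)=(0,-1): CG² = 1/10, CG = +√(1/10)
  (m₁,m₂)=(-1,0): CG² = 3/10, CG = −√(3/10)
  (m₁,m₂)=(-2,1): CG² = 3/5, CG = +√(3/5)   ← matches the target
Pairs with CG² = 3/5: (-2,1): +√(3/5)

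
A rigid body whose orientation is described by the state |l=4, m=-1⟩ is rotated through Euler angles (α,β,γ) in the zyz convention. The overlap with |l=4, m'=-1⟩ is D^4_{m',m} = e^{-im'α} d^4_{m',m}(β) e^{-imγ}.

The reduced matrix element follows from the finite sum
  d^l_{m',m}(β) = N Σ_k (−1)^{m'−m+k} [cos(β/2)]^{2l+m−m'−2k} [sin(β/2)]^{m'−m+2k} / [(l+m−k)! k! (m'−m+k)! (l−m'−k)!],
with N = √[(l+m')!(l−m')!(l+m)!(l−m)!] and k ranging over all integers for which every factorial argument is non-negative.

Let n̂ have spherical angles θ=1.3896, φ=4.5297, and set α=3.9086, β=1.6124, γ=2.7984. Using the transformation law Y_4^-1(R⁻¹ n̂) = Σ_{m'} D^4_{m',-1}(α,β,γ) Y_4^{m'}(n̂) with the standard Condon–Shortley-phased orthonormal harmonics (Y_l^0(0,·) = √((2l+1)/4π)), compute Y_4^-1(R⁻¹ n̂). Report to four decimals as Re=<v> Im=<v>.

Need the full column D^4_{m',-1} for m'=−4..4 at α=3.9086, β=1.6124, γ=2.7984.
cos(β/2)=0.692246, sin(β/2)=0.721662
d^4_{-4,-1}: single k=3 term ⇒ +0.447092;  D = +0.408824-0.180981i
d^4_{-3,-1}: k∈[2..3] ⇒ +0.454883 -0.823939 = -0.369056;  D = +0.139298-0.341758i
d^4_{-2,-1}: k∈[1..3] ⇒ +0.233234 -1.267386 +0.918258 = -0.115894;  D = +0.042985+0.107628i
d^4_{-1,-1}: k∈[0..3] ⇒ +0.052733 -0.859648 +1.868519 -0.676898 = +0.384706;  D = +0.350670+0.158207i
d^4_{0,-1}: k∈[0..3] ⇒ -0.245850 +1.603131 -1.742272 +0.315582 = -0.069410;  D = +0.065362-0.023356i
d^4_{1,-1}: k∈[0..3] ⇒ +0.573098 -1.868519 +1.015347 -0.073565 = -0.353638;  D = -0.157186+0.316785i
d^4_{2,-1}: k∈[0..2] ⇒ -0.844924 +1.377387 -0.299387 = +0.233076;  D = +0.070305+0.222220i
d^4_{3,-1}: k∈[0..1] ⇒ +0.823939 -0.537271 = +0.286668;  D = -0.251935-0.136776i
d^4_{4,-1}: single k=0 term ⇒ -0.485896;  D = -0.468341+0.129430i
Y_4^{m'}(θ=1.3896,φ=4.5297) and Σ D·Y over m':
  (+0.4088-0.1810i)·(+0.3085+0.2765i)  (+0.1393-0.3418i)·(+0.1118-0.1832i)  (+0.0430+0.1076i)·(+0.2336+0.0894i)  (+0.3507+0.1582i)·(+0.0422-0.2286i)  (+0.0654-0.0234i)·(+0.2182+0.0000i)  (-0.1572+0.3168i)·(-0.0422-0.2286i)  (+0.0703+0.2222i)·(+0.2336-0.0894i)  (-0.2519-0.1368i)·(-0.1118-0.1832i)  (-0.4683+0.1294i)·(+0.3085-0.2765i)
Y_4^-1(R⁻¹ n̂) = +0.204564+0.242905i

Re=0.2046 Im=0.2429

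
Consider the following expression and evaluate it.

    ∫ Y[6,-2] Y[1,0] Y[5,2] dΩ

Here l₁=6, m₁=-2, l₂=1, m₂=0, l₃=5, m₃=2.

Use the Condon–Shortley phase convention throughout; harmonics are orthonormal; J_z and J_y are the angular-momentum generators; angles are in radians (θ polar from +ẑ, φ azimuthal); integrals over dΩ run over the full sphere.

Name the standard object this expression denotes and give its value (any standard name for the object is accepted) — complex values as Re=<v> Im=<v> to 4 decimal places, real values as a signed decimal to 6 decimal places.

Gaunt coefficient, +0.231133

This is a Gaunt coefficient — the integral of a triple product of spherical harmonics over the sphere.
Checks pass: Σm=0; 12 even; l₃=5∈[5,7].
(2·6+1)(2·1+1)(2·5+1) = 429
Δ: 2! 10! 0! / 13! → 1/858
sum: t=1:−1/14400 = -1/14400
3j²(6 1 5; 0 0 0) = Δ·Π!·Σ² = 6/143  (sign +1)
sum: t=1:−1/30240 = -1/30240
3j²(6 1 5; -2 0 2) = Δ·Π!·Σ² = 16/429  (sign +1)
combine: 4πI² = 429·6/143·16/429 = 96/143
take √, sign +1: I = 0.23113338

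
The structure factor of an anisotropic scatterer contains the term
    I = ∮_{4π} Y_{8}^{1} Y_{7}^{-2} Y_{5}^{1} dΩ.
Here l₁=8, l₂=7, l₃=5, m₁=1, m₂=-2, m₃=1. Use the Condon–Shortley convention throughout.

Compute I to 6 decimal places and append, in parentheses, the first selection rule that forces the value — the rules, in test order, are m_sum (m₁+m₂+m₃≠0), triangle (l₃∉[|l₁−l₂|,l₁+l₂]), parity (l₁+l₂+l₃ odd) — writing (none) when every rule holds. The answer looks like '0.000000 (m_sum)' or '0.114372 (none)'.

0.089940 (none)

m-sum 0 ✓  L=20 even ✓  1≤5≤15 ✓
Π(2lᵢ+1) = 17×15×11 = 2805
triangle coeff Δ(8,7,5) = 1/814773960
Σ_t [3,7]: t=3:−1/87091200 t=4:+1/4976640 t=5:−1/2073600 t=6:+1/4976640 t=7:−1/87091200 = -1/9676800
(3j)²=360/46189 [(8 7 5; 0 0 0)], sign=+1
Σ_t [1,5]: t=1:−1/6270566400 t=2:+1/58060800 t=3:−1/5806080 t=4:+1/3732480 t=5:−1/16588800 = 47/895795200
(3j)²=15463/3325608 [(8 7 5; 1 -2 1)], sign=+1
⇒ 4πI² = 1159725/11408683
I = (+1)√(1159725/11408683/(4π)) = 0.08994040
No selection rule forces the value: the integral is nonzero (none).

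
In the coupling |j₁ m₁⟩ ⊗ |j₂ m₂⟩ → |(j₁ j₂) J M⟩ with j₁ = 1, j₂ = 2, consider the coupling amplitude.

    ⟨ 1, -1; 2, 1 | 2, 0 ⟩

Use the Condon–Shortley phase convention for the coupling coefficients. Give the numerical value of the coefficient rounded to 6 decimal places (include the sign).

-0.707107

j₁+j₂−J=1  J+j₁−j₂=1  J−j₁+j₂=3  j₁+j₂+J+1=6
(j₁±m₁, j₂±m₂, J±M) = (0,2,3,1,2,2)
P² = 2
sum k=1..1:
  [1] −1/2 = -1/2
S = -1/2
C² = P²·S² = 1/2 ; C = -0.707107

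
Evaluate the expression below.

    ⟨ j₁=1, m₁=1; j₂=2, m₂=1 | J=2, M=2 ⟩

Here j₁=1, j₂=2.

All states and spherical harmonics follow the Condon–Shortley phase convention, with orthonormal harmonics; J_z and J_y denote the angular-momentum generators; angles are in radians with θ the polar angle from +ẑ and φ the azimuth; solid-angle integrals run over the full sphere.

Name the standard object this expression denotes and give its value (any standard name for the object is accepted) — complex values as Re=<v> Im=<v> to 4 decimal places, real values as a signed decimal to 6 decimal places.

This is a Clebsch–Gordan (vector-coupling) coefficient.
triangle: 1!×1!×3!/6! = 6/720
(j±m)!: 2!×0!×3!×1!×4!×0! = 288
prefactor² = (2J+1)×Δ×N² = 12
  k=0: +1/(0!×1!×0!×3!×1!×0!) = 1/6
Σ = 1/6  ⇒  CG² = 12×(1/6)² = 1/3
CG = +√(1/3) = +0.577350

Clebsch–Gordan coefficient, +√(1/3) ≈ +0.577350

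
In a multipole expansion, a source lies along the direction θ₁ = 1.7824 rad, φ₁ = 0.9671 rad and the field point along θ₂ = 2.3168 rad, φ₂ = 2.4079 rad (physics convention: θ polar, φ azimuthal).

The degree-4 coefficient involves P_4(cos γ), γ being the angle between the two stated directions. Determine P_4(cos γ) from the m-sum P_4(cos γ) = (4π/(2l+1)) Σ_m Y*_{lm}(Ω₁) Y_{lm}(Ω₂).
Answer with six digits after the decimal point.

Term-by-term m-sum for l=4 (normalisation 4π/9 = 1.396263):
  m=-4: (-0.302172, -0.268687) × (-0.125990, 0.026436) = (0.045174, 0.025864)  (running Σ = (0.045174, 0.025864))
  m=-3: (0.238626, -0.058470) × (-0.198324, 0.271845) = (-0.031430, 0.076465)  (running Σ = (0.013743, 0.102329))
  m=-2: (0.078566, -0.206594) × (0.041431, 0.399219) = (0.085731, 0.022806)  (running Σ = (0.099474, 0.125135))
  m=-1: (0.148416, 0.215228) × (0.039323, 0.035453) = (-0.001794, 0.013725)  (running Σ = (0.097680, 0.138860))
  m=0: (0.184569, -0.000000) × (-0.358884, 0.000000) = (-0.066239, 0.000000)  (running Σ = (0.031441, 0.138860))
  m=1: (-0.148416, 0.215228) × (-0.039323, 0.035453) = (-0.001794, -0.013725)  (running Σ = (0.029647, 0.125135))
  m=2: (0.078566, 0.206594) × (0.041431, -0.399219) = (0.085731, -0.022806)  (running Σ = (0.115378, 0.102329))
  m=3: (-0.238626, -0.058470) × (0.198324, 0.271845) = (-0.031430, -0.076465)  (running Σ = (0.083947, 0.025864))
  m=4: (-0.302172, 0.268687) × (-0.125990, -0.026436) = (0.045174, -0.025864)  (running Σ = (0.129121, -0.000000))
Total Σ_m = (0.129121, -0.000000). Multiply by 1.396263: (0.180287, -0.000000). P_4(cos γ) = 0.180287

0.180287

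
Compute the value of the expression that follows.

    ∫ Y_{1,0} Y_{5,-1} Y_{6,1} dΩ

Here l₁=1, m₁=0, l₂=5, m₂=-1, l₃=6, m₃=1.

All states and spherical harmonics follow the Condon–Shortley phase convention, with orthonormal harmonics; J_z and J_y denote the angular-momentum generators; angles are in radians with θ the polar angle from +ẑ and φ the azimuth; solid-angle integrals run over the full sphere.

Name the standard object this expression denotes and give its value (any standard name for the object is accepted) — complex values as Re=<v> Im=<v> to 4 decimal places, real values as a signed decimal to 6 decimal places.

Gaunt coefficient, -0.241725

This is a Gaunt coefficient — the integral of a triple product of spherical harmonics over the sphere.
Checks pass: Σm=0; 12 even; l₃=6∈[4,6].
(2·1+1)(2·5+1)(2·6+1) = 429
Δ: 0! 2! 10! / 13! → 1/858
sum: t=0:+1/14400 = 1/14400
3j²(1 5 6; 0 0 0) = Δ·Π!·Σ² = 6/143  (sign +1)
sum: t=0:+1/17280 = 1/17280
3j²(1 5 6; 0 -1 1) = Δ·Π!·Σ² = 35/858  (sign -1)
combine: 4πI² = 429·6/143·35/858 = 105/143
take √, sign -1: I = -0.24172507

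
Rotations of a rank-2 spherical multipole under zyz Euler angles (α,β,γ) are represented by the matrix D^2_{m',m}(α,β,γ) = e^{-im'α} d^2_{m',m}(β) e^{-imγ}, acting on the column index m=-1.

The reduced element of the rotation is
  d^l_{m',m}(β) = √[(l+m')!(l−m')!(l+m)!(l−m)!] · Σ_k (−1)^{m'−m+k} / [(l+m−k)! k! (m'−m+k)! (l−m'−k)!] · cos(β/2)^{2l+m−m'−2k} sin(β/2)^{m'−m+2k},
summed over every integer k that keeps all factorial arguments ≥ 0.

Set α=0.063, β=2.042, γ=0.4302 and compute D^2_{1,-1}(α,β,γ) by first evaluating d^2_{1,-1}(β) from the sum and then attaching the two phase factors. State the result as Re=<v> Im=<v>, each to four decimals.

D^2_{1,-1}(0.0630,2.0420,0.4302) = e^{-i·1·0.0630}·d^2_{1,-1}(2.0420)·e^{-i·-1·0.4302}. Compute d first:
With c≡cos(β/2)=0.522514 and s≡sin(β/2)=0.852631, N=[6·1·1·6]^{1/2}=6.000000
The bounds max(0,m−m')=0 and min(l+m,l−m')=1 give 2 terms
  k=0: (−1)^2·6.0000/(2)·0.5225^2·0.8526^2 = +0.595441
  k=1: (−1)^3·6.0000/(6)·0.5225^0·0.8526^4 = -0.528499
d^2_{1,-1}(2.0420) = +0.595441 -0.528499 = +0.066942
Attach z-rotation phases: D = e^{-i(1)(0.0630)}·(+0.066942)·e^{-i(-1)(0.4302)} = +0.062479+0.024032i

Re=0.0625 Im=0.0240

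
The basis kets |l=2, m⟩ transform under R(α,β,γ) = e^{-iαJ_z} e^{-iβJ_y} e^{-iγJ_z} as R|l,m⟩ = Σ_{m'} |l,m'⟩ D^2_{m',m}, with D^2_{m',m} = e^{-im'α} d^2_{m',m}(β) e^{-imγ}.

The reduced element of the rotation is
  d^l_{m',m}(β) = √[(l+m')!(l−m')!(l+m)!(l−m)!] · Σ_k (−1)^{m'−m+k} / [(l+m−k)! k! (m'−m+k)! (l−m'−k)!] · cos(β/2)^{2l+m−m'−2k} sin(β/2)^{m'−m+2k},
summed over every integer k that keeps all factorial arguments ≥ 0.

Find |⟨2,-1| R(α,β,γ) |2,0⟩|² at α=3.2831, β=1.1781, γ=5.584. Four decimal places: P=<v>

First d^2_{-1,0}(β=1.1781), then the phase factors e^{-i(-1)α} and e^{-i(0)γ}:
Half-angle: c=0.831469, s=0.555571. N=√(1·6·2·2)=4.898979
k: max(0,(0)−(-1))=1 … min(2+(0),2−(-1))=2
  k=1: (−1)^0·4.8990/(2)·0.8315^3·0.5556^1 = +0.782264
  k=2: (−1)^1·4.8990/(2)·0.8315^1·0.5556^3 = -0.349254
d^2_{-1,0}(1.1781) = +0.782264 -0.349254 = +0.433010
|D^2_{-1,0}|² = |d^2_{-1,0}(β)|² = (+0.433010)² = 0.187498 (the z-rotation phases have unit modulus)

P=0.1875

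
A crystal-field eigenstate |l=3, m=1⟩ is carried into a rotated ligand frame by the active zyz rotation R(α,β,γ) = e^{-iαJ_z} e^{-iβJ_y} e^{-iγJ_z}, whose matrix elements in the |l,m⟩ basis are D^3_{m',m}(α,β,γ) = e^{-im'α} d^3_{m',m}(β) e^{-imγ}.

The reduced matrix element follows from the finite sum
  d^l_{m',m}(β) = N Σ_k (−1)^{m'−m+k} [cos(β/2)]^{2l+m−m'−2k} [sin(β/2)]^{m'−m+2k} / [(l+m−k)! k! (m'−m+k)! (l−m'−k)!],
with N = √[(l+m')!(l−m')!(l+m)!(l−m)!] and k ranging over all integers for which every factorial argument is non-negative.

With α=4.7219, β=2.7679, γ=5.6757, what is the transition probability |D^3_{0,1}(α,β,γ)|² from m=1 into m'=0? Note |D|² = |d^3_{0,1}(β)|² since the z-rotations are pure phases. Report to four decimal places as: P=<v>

First d^3_{0,1}(β=2.7679), then the phase factors e^{-i(0)α} and e^{-i(1)γ}:
Half-angle: c=0.185761, s=0.982595. N=√(6·6·24·2)=41.569219
k: max(0,(1)−(0))=1 … min(3+(1),3−(0))=3
  k=1: (−1)^0·41.5692/(12)·0.1858^5·0.9826^1 = +0.000753
  k=2: (−1)^1·41.5692/(4)·0.1858^3·0.9826^3 = -0.063197
  k=3: (−1)^2·41.5692/(12)·0.1858^1·0.9826^5 = +0.589411
d^3_{0,1}(2.7679) = +0.000753 -0.063197 +0.589411 = +0.526966
|D^3_{0,1}|² = |d^3_{0,1}(β)|² = (+0.526966)² = 0.277693 (the z-rotation phases have unit modulus)

P=0.2777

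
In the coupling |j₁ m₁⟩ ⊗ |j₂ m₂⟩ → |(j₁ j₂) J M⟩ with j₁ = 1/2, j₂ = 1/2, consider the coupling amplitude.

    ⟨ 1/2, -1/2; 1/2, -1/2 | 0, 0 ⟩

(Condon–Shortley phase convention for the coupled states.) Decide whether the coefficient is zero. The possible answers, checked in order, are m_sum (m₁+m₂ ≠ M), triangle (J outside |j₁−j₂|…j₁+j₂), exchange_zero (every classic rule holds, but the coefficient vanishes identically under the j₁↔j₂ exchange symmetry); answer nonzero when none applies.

m-sum: m₁+m₂ = -1/2+(-1/2) = -1, M = 0  ✗ ⇒ coefficient is 0

m_sum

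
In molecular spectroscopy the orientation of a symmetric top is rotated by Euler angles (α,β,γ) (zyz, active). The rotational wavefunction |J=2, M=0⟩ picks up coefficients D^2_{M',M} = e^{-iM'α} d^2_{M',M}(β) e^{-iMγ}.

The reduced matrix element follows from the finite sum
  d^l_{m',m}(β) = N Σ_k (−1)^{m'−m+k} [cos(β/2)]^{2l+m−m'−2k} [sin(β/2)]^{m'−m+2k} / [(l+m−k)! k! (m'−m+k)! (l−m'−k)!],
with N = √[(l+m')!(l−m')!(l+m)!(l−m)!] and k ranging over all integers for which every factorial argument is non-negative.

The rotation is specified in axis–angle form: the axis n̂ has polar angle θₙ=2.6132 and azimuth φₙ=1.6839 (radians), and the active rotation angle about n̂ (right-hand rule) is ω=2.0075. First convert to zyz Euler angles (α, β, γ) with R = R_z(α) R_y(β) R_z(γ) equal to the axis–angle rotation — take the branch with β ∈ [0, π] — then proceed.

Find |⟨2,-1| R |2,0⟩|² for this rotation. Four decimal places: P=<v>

Axis–angle → zyz. n̂ = (sinθₙcosφₙ, sinθₙsinφₙ, cosθₙ) = (-0.056899, +0.500925, -0.863619), ω = 2.0075.
R = I cosω + sinω [n̂]ₓ + (1−cosω) n̂n̂ᵀ gives
  R = [-0.418348, +0.742011, +0.523836; -0.823126, -0.065899, -0.564022; -0.383990, -0.667141, +0.638337]
β = atan2(√(R₁₃²+R₂₃²), R₃₃) = 0.878460; α = atan2(R₂₃, R₁₃) mod 2π = 5.460864; γ = atan2(R₃₂, −R₃₁) mod 2π = 5.234656
Split into d^2_{-1,0}(β=0.8785) × two z-phases.
With c≡cos(β/2)=0.905079 and s≡sin(β/2)=0.425243, N=[1·6·2·2]^{1/2}=4.898979
The bounds max(0,m−m')=1 and min(l+m,l−m')=2 give 2 terms
  k=1: (−1)^0·4.8990/(2)·0.9051^3·0.4252^1 = +0.772276
  k=2: (−1)^1·4.8990/(2)·0.9051^1·0.4252^3 = -0.170480
d^2_{-1,0}(0.8785) = +0.772276 -0.170480 = +0.601796
|D^2_{-1,0}|² = |d^2_{-1,0}(β)|² = (+0.601796)² = 0.362159 (the z-rotation phases have unit modulus)

P=0.3622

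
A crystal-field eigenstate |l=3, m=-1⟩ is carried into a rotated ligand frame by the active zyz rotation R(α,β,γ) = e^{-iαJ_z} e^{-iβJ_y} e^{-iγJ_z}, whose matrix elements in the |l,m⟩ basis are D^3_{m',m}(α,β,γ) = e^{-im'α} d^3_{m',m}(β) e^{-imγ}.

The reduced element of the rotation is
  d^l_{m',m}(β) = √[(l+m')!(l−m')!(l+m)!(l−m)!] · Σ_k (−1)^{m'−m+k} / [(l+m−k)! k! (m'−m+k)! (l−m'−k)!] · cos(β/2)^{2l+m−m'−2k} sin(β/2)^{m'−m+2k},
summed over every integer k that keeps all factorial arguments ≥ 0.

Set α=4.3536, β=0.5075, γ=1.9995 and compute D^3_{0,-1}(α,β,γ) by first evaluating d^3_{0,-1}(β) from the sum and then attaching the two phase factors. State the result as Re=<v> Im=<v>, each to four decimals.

Re=0.2466 Im=-0.5396

Split into d^3_{0,-1}(β=0.5075) × two z-phases.
With c≡cos(β/2)=0.967978 and s≡sin(β/2)=0.251036, N=[6·6·2·24]^{1/2}=41.569219
The bounds max(0,m−m')=0 and min(l+m,l−m')=2 give 3 terms
  k=0: (−1)^1·41.5692/(12)·0.9680^5·0.2510^1 = -0.739015
  k=1: (−1)^2·41.5692/(4)·0.9680^3·0.2510^3 = +0.149113
  k=2: (−1)^3·41.5692/(12)·0.9680^1·0.2510^5 = -0.003343
d^3_{0,-1}(0.5075) = -0.739015 +0.149113 -0.003343 = -0.593245
Phases: e^{-i·(0)·4.3536}=+1.000000+0.000000i, e^{-i·(-1)·1.9995}=-0.415692+0.909505i ⇒ D=+0.246607-0.539560i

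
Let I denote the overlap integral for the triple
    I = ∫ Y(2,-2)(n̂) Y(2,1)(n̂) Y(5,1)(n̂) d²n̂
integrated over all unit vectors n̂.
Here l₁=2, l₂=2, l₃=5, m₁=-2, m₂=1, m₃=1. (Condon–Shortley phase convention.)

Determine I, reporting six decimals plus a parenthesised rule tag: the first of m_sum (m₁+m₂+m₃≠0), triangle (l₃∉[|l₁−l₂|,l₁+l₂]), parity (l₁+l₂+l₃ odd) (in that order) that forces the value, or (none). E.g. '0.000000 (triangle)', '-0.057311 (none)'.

|2−2|≤5≤2+2 violated ⇒ I = 0

0.000000 (triangle)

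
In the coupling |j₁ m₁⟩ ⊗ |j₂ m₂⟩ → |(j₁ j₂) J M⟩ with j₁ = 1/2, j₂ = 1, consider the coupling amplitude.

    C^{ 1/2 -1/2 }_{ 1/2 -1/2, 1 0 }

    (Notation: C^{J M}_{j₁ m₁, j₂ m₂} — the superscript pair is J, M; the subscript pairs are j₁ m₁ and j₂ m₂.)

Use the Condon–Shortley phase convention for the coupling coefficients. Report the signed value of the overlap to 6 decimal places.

-0.577350

triangle: 1!×0!×1!/3! = 1/6
(j±m)!: 0!×1!×1!×1!×0!×1! = 1
prefactor² = (2J+1)×Δ×N² = 1/3
  k=1: −1/(1!×0!×0!×0!×0!×1!) = -1
Σ = -1  ⇒  CG² = 1/3×(-1)² = 1/3
CG = −√(1/3) = -0.577350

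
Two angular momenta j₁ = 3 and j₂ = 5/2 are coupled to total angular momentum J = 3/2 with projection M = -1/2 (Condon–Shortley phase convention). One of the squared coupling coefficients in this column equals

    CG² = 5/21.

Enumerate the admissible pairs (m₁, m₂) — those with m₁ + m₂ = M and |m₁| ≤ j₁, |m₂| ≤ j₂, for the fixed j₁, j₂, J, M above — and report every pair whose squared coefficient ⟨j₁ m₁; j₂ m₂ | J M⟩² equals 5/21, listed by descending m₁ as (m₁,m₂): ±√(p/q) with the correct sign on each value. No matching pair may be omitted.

Admissible pairs with m₁+m₂ = M = -1/2: (-3,5/2), (-2,3/2), (-1,1/2), (0,-1/2), (1,-3/2), (2,-5/2)
  (m₁,m₂)=(2,-5/2): CG² = 5/21, CG = +√(5/21)   ← matches the target
  (m₁,m₂)=(1,-3/2): CG² = 7/30, CG = −√(7/30)
  (m₁,m₂)=(0,-1/2): CG² = 4/35, CG = +√(4/35)
  (m₁,m₂)=(-1,1/2): CG² = 1/105, CG = −√(1/105)
  (m₁,m₂)=(-2,3/2): CG² = 1/21, CG = −√(1/21)
  (m₁,m₂)=(-3,5/2): CG² = 5/14, CG = +√(5/14)
Pairs with CG² = 5/21: (2,-5/2): +√(5/21)

(2,-5/2): +√(5/21)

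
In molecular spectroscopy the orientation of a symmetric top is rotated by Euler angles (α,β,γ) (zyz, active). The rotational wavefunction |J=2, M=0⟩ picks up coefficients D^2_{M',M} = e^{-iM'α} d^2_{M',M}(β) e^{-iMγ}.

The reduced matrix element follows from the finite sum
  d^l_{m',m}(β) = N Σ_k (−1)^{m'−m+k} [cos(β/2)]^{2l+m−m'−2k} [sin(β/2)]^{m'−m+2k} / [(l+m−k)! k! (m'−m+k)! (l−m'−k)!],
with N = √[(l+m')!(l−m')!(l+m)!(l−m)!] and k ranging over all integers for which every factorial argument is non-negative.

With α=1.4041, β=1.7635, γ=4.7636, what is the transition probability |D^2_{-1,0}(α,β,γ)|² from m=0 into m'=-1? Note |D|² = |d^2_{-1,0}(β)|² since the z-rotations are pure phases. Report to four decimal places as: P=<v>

D^2_{-1,0}(1.4041,1.7635,4.7636) = e^{-i·-1·1.4041}·d^2_{-1,0}(1.7635)·e^{-i·0·4.7636}. Compute d first:
Half-angle: c=0.635801, s=0.771853. N=√(1·6·2·2)=4.898979
The bounds max(0,m−m')=1 and min(l+m,l−m')=2 give 2 terms
  k=1: (−1)^0·4.8990/(2)·0.6358^3·0.7719^1 = +0.485931
  k=2: (−1)^1·4.8990/(2)·0.6358^1·0.7719^3 = -0.716144
d^2_{-1,0}(1.7635) = +0.485931 -0.716144 = -0.230213
|D^2_{-1,0}|² = |d^2_{-1,0}(β)|² = (-0.230213)² = 0.052998 (the z-rotation phases have unit modulus)

P=0.0530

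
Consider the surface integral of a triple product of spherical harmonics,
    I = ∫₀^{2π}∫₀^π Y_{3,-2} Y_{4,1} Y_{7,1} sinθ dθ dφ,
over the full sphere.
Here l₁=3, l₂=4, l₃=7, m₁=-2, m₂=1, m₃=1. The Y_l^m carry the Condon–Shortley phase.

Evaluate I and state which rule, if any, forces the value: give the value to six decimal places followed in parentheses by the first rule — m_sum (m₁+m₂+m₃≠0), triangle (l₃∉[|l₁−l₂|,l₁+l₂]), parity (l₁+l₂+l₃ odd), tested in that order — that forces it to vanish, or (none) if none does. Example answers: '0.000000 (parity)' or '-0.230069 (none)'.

-0.123510 (none)

Checks pass: Σm=0; 14 even; l₃=7∈[1,7].
(2·3+1)(2·4+1)(2·7+1) = 945
Δ: 0! 6! 8! / 15! → 1/45045
sum: t=0:+1/20736 = 1/20736
3j²(3 4 7; 0 0 0) = Δ·Π!·Σ² = 35/1287  (sign -1)
sum: t=0:+1/86400 = 1/86400
3j²(3 4 7; -2 1 1) = Δ·Π!·Σ² = 16/2145  (sign +1)
combine: 4πI² = 945·35/1287·16/2145 = 3920/20449
take √, sign -1: I = -0.12350998
No selection rule forces the value: the integral is nonzero (none).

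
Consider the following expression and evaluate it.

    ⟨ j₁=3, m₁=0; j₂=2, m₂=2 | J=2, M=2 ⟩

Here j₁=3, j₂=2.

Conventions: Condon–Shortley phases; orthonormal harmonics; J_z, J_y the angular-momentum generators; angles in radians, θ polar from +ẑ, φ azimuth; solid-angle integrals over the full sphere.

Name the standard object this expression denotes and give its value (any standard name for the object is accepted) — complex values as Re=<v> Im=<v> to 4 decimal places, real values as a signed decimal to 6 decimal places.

Clebsch–Gordan coefficient, −√(1/14) ≈ -0.267261

This is a Clebsch–Gordan (vector-coupling) coefficient.
√[5·3!3!1!/8! · 3!3!4!0!4!0!] = √(648/7)
  +(−1)^3/∏(3,0,0,1,3,0)! = -1/36  (running -1/36)
⟨..|..⟩ = √(648/7)·(-1/36) = -0.267261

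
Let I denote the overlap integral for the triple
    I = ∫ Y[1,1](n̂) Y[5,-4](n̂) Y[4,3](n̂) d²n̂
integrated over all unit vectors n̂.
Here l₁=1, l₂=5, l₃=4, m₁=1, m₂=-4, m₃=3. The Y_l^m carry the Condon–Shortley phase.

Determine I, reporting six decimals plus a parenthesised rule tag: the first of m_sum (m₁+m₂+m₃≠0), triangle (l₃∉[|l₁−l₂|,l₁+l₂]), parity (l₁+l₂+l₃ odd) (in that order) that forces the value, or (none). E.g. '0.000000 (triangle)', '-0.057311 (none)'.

0.294638 (none)

Checks pass: Σm=0; 10 even; l₃=4∈[4,6].
(2·1+1)(2·5+1)(2·4+1) = 297
Δ: 2! 0! 8! / 11! → 1/495
sum: t=1:−1/576 = -1/576
3j²(1 5 4; 0 0 0) = Δ·Π!·Σ² = 5/99  (sign -1)
sum: t=0:+1/10080 = 1/10080
3j²(1 5 4; 1 -4 3) = Δ·Π!·Σ² = 4/55  (sign -1)
combine: 4πI² = 297·5/99·4/55 = 12/11
take √, sign +1: I = 0.29463840
No selection rule forces the value: the integral is nonzero (none).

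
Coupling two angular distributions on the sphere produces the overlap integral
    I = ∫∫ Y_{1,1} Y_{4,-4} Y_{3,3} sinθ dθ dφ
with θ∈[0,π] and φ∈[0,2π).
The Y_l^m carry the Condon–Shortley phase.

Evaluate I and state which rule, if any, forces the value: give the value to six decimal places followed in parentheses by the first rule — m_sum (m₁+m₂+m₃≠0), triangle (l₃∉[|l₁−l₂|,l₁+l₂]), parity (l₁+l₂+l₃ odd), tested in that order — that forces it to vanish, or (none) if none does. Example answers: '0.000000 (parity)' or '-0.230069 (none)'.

0.325735 (none)

m-sum 0 ✓  L=8 even ✓  3≤3≤5 ✓
Π(2lᵢ+1) = 3×9×7 = 189
triangle coeff Δ(1,4,3) = 1/252
Σ_t [1,1]: t=1:−1/36 = -1/36
(3j)²=4/63 [(1 4 3; 0 0 0)], sign=+1
Σ_t [0,0]: t=0:+1/1440 = 1/1440
(3j)²=1/9 [(1 4 3; 1 -4 3)], sign=+1
⇒ 4πI² = 4/3
I = (+1)√(4/3/(4π)) = 0.32573501
No selection rule forces the value: the integral is nonzero (none).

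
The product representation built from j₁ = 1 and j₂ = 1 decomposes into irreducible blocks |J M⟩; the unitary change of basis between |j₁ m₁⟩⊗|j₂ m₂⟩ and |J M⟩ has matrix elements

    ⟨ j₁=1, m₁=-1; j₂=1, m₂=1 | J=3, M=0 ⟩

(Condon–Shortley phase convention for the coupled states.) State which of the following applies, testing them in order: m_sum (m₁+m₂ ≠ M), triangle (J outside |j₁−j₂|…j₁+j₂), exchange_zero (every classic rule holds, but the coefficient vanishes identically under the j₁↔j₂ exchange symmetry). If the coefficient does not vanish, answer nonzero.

m-sum: m₁+m₂ = -1+1 = 0, M = 0  ✓
triangle: need |j₁−j₂| ≤ J ≤ j₁+j₂, i.e. J ∈ [0, 2]; J = 3 is outside ✗ ⇒ coefficient is 0

triangle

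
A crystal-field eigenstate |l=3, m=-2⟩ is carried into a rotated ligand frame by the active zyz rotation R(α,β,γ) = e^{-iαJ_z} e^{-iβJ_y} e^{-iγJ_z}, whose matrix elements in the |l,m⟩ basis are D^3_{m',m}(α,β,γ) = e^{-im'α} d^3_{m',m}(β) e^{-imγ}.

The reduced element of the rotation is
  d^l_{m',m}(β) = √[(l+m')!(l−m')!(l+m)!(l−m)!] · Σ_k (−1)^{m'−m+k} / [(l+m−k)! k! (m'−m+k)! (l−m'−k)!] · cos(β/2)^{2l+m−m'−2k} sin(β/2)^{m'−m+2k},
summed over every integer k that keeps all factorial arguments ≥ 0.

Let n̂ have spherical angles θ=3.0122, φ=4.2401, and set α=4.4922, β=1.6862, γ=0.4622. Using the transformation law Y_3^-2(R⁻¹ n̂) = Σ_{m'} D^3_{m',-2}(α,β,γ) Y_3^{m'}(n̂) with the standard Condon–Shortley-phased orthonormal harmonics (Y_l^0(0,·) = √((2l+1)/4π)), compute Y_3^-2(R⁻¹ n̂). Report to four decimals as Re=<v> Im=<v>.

Need the full column D^3_{m',-2} for m'=−3..3 at α=4.4922, β=1.6862, γ=0.4622.
cos(β/2)=0.665151, sin(β/2)=0.746709
d^3_{-3,-2}: single k=1 term ⇒ +0.238138;  D = -0.062102+0.229898i
d^3_{-2,-2}: k∈[0..1] ⇒ +0.086601 -0.545700 = -0.459099;  D = +0.406363+0.213639i
d^3_{-1,-2}: k∈[0..1] ⇒ -0.307435 +0.774898 = +0.467464;  D = +0.302651-0.356265i
d^3_{0,-2}: k∈[0..1] ⇒ +0.597784 -0.753366 = -0.155582;  D = -0.093709-0.124195i
d^3_{1,-2}: k∈[0..1] ⇒ -0.774898 +0.488288 = -0.286610;  D = +0.260970-0.118490i
d^3_{2,-2}: k∈[0..1] ⇒ +0.687726 -0.173343 = +0.514383;  D = -0.105224-0.503505i
d^3_{3,-2}: single k=0 term ⇒ -0.378227;  D = -0.378189-0.005360i
Y_3^{m'}(θ=3.0122,φ=4.2401) and Σ D·Y over m':
  (-0.0621+0.2299i)·(+0.0009-0.0001i)  (+0.4064+0.2136i)·(+0.0099+0.0137i)  (+0.3027-0.3563i)·(-0.0743+0.1455i)  (-0.0937-0.1242i)·(-0.7093+0.0000i)  (+0.2610-0.1185i)·(+0.0743+0.1455i)  (-0.1052-0.5035i)·(+0.0099-0.0137i)  (-0.3782-0.0054i)·(-0.0009-0.0001i)
Y_3^-2(R⁻¹ n̂) = +0.125909+0.192135i

Re=0.1259 Im=0.1921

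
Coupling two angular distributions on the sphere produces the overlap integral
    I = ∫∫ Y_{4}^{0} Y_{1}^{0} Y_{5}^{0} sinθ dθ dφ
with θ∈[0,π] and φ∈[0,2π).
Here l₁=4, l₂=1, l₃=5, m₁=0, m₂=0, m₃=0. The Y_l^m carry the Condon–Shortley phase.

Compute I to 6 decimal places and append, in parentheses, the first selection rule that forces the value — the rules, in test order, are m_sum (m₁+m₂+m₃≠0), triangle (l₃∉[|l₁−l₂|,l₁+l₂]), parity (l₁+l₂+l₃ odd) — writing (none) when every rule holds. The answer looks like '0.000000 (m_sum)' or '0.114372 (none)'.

Rules hold: Σm=0, L=10 even, 3≤5≤5.
N = 9·3·11 = 297
Δ = 0!·8!·2!/11! = 1/495
Racah Σ t=0..0: t=0:+1/576 = 1/576
⇒ 3j(4 1 5; 0 0 0)² = 5/99, sgn -1
(m-triple is (0,0,0) — same symbol as above.)
4πI² = N·(3j₀)²·(3jₘ)² = 25/33
I = +1·√(0.757576/4π) = 0.24553200
No selection rule forces the value: the integral is nonzero (none).

0.245532 (none)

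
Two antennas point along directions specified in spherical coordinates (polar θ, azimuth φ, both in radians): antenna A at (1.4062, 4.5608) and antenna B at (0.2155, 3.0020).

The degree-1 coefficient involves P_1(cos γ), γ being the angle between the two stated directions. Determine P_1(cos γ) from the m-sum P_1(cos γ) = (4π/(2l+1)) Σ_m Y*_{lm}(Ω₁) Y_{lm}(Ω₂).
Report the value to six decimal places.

0.162595

Addition theorem: P_1(cos γ) = (4π/3) Σ_m Y*_{lm}(Ω₁) Y_{lm}(Ω₂), m = −1…1:
  [-1]  conj(Y_{1,-1})(Ω₁) = -0.051468-0.336916i ; Y_{1,-1}(Ω₂) = -0.073160-0.010280i ; Δ = +0.000302+0.025178i
  [+0]  conj(Y_{1,0})(Ω₁) = +0.080060-0.000000i ; Y_{1,0}(Ω₂) = +0.477301+0.000000i ; Δ = +0.038212+0.000000i
  [+1]  conj(Y_{1,1})(Ω₁) = +0.051468-0.336916i ; Y_{1,1}(Ω₂) = +0.073160-0.010280i ; Δ = +0.000302-0.025178i
Total Σ_m = +0.038817+0.000000i. Multiply by 4.188790: +0.162595+0.000000i. P_1(cos γ) = 0.162595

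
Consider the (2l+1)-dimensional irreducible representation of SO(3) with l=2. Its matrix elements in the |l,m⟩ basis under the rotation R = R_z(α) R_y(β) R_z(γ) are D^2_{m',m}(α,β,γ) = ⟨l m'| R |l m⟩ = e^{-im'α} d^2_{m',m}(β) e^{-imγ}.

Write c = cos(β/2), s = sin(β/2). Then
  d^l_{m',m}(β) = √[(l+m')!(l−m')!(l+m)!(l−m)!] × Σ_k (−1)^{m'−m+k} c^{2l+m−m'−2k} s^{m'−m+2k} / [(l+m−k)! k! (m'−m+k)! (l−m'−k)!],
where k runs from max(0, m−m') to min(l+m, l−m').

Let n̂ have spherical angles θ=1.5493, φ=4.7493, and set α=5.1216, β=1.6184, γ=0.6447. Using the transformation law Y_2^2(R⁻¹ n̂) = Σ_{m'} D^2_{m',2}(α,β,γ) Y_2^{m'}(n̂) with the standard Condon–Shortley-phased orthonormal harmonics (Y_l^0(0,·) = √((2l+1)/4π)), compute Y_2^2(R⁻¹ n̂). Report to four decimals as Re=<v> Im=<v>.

Re=0.0040 Im=0.0526

Need the full column D^2_{m',2} for m'=−2..2 at α=5.1216, β=1.6184, γ=0.6447.
cos(β/2)=0.690078, sin(β/2)=0.723735
d^2_{-2,2}: single k=4 term ⇒ +0.274359;  D = -0.244488+0.124493i
d^2_{-1,2}: single k=3 term ⇒ +0.523199;  D = -0.403313-0.333281i
d^2_{0,2}: single k=2 term ⇒ +0.610986;  D = +0.169669-0.586955i
d^2_{1,2}: single k=1 term ⇒ +0.475668;  D = +0.471788-0.060632i
d^2_{2,2}: single k=0 term ⇒ +0.226773;  D = +0.116013+0.194851i
Y_2^{m'}(θ=1.5493,φ=4.7493) and Σ D·Y over m':
  (-0.2445+0.1245i)·(-0.3850+0.0285i)  (-0.4033-0.3333i)·(+0.0006+0.0166i)  (+0.1697-0.5870i)·(-0.3150+0.0000i)  (+0.4718-0.0606i)·(-0.0006+0.0166i)  (+0.1160+0.1949i)·(-0.3850-0.0285i)
Y_2^2(R⁻¹ n̂) = +0.004033+0.052606i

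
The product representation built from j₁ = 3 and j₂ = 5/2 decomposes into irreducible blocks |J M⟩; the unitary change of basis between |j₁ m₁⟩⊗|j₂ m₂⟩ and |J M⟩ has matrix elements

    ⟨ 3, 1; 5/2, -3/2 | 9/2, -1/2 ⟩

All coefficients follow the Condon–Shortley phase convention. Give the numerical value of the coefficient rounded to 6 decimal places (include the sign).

+0.594588

√[10·1!5!4!/11! · 4!2!1!4!4!5!] = √(184320/77)
  +(−1)^0/∏(0,1,2,1,3,3)! = 1/72  (running 1/72)
  +(−1)^1/∏(1,0,1,0,4,4)! = -1/576  (running 7/576)
⟨..|..⟩ = √(184320/77)·(7/576) = +0.594588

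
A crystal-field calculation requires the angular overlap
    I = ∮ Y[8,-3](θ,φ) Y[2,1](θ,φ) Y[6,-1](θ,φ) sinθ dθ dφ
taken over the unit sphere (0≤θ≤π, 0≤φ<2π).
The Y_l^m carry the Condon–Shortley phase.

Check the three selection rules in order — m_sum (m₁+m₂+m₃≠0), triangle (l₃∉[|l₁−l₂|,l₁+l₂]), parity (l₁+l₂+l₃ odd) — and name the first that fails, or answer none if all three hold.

azimuthal sum: -3 + 1 − 1 = -3  ✗
6 ≤ 6 ≤ 10 (triangle on l)
L = 8 + 2 + 6 = 16 (even)

m_sum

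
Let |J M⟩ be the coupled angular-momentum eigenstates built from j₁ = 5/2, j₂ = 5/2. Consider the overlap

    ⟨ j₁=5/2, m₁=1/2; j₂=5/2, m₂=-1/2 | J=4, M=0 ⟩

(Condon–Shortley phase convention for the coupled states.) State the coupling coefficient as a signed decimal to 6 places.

+0.377964

j₁+j₂−J=1  J+j₁−j₂=4  J−j₁+j₂=4  j₁+j₂+J+1=10
(j₁±m₁, j₂±m₂, J±M) = (3,2,2,3,4,4)
P² = 20736/175
sum k=0..1:
  [0] +1/16 = 1/16
  [1] −1/36 = -1/36
S = 5/144
C² = P²·S² = 1/7 ; C = +0.377964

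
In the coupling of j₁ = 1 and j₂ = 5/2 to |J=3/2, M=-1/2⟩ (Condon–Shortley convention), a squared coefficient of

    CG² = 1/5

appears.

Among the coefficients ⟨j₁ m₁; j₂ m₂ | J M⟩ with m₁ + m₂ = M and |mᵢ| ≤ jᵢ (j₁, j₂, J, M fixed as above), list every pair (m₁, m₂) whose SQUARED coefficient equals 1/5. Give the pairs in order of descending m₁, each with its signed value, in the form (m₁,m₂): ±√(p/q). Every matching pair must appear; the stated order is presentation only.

(-1,1/2): +√(1/5)

Admissible pairs with m₁+m₂ = M = -1/2: (-1,1/2), (0,-1/2), (1,-3/2)
  (m₁,m₂)=(1,-3/2): CG² = 2/5, CG = +√(2/5)
  (m₁,m₂)=(0,-1/2): CG² = 2/5, CG = −√(2/5)
  (m₁,m₂)=(-1,1/2): CG² = 1/5, CG = +√(1/5)   ← matches the target
Pairs with CG² = 1/5: (-1,1/2): +√(1/5)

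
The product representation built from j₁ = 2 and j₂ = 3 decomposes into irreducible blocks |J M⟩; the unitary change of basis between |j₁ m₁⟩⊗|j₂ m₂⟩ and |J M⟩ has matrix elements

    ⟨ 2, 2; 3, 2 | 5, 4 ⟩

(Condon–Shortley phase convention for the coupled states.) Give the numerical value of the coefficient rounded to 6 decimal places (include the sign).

+0.774597

triangle: 0!*4!*6!/11! = 17280/39916800
(j±m)!: 4!*0!*5!*1!*9!*1! = 1045094400
prefactor² = (2J+1)*Δ*N² = 4976640
  k=0: +1/(0!*0!*0!*5!*4!*1!) = 1/2880
Σ = 1/2880  ⇒  CG² = 4976640*(1/2880)² = 3/5
CG = +√(3/5) = +0.774597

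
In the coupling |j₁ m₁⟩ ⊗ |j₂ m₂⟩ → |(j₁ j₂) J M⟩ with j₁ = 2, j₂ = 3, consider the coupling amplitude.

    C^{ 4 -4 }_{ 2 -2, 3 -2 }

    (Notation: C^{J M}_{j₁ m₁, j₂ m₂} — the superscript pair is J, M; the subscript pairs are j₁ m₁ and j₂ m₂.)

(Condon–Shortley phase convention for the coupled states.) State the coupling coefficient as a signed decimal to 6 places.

−√(2/5) ≈ -0.632456

√[9·1!3!5!/10! · 0!4!1!5!0!8!] = √(207360)
  +(−1)^1/∏(1,0,3,0,0,5)! = -1/720  (running -1/720)
⟨..|..⟩ = √(207360)·(-1/720) = -0.632456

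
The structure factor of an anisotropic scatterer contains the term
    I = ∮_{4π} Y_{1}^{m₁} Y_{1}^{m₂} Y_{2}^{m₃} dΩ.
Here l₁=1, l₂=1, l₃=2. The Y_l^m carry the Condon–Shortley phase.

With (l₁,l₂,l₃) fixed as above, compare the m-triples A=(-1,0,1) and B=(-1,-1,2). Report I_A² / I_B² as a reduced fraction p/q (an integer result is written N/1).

Shared (l₁,l₂,l₃)=(1,1,2): N and (l;000)² cancel in I_A²/I_B².
A: Δ = 0!·2!·2!/5! = 1/30; Racah Σ t=0..0: t=0:+1/2 = 1/2; ⇒ 3j(1 1 2; -1 0 1)² = 1/10, sgn -1
B: Δ = 0!·2!·2!/5! = 1/30; Racah Σ t=0..0: t=0:+1/4 = 1/4; ⇒ 3j(1 1 2; -1 -1 2)² = 1/5, sgn +1
I_A²/I_B² = (1/10)/(1/5) = 1/2

1/2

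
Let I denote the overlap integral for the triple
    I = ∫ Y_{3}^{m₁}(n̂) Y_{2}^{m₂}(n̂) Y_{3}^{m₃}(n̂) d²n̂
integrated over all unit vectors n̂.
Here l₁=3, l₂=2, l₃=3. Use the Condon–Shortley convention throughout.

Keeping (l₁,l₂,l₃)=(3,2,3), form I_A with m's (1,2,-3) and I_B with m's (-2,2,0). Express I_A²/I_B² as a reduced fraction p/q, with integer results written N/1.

l's match ⇒ only the (l;m) 3-j factors differ between A and B.
A: triangle coeff Δ(3,2,3) = 1/3780; Σ_t [2,2]: t=2:+1/96 = 1/96; (3j)²=1/42 [(3 2 3; 1 2 -3)], sign=+1
B: triangle coeff Δ(3,2,3) = 1/3780; Σ_t [2,2]: t=2:+1/24 = 1/24; (3j)²=1/21 [(3 2 3; -2 2 0)], sign=-1
I_A²/I_B² = (1/42)/(1/21) = 1/2

1/2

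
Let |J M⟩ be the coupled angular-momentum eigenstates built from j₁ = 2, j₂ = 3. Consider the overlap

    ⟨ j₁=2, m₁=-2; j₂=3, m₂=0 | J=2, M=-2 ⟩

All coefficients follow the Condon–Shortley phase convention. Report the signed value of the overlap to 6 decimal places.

−√(1/14) = -0.267261

triangle: 3!×1!×3!/8! = 36/40320
(j±m)!: 0!×4!×3!×3!×0!×4! = 20736
prefactor² = (2J+1)×Δ×N² = 648/7
  k=3: −1/(3!×0!×1!×0!×0!×3!) = -1/36
Σ = -1/36  ⇒  CG² = 648/7×(-1/36)² = 1/14
CG = −√(1/14) = -0.267261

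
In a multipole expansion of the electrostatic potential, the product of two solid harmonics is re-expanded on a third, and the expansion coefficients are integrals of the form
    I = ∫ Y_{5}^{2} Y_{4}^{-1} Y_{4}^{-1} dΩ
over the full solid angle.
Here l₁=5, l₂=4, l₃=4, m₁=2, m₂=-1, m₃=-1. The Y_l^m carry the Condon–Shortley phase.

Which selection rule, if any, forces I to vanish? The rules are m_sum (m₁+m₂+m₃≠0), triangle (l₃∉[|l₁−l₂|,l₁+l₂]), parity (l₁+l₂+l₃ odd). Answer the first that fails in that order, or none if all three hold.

parity

m₁+m₂+m₃ = 2 − 1 − 1 = 0  ✓
triangle: |5−4|=1 ≤ l₃=4 ≤ 5+4=9  ✓
parity: l₁+l₂+l₃ = 13 is odd  ✗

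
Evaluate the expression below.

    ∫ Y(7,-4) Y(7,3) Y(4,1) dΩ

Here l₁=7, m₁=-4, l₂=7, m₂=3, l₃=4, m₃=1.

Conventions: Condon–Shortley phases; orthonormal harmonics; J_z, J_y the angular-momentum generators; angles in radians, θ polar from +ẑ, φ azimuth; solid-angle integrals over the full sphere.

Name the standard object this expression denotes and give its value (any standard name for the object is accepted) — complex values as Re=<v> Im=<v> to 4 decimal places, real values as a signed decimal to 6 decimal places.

Gaunt coefficient, +0.111287

This is a Gaunt coefficient — the integral of a triple product of spherical harmonics over the sphere.
Rules hold: Σm=0, L=18 even, 0≤4≤14.
N = 15·15·9 = 2025
Δ = 10!·4!·4!/19! = 1/58198140
Racah Σ t=3..7: t=3:−1/17418240 t=4:+1/622080 t=5:−1/230400 t=6:+1/622080 t=7:−1/17418240 = -1/806400
⇒ 3j(7 7 4; 0 0 0)² = 2268/230945, sgn -1
Racah Σ t=7..10: t=7:−1/4354560 t=8:+1/1935360 t=9:−1/8709120 t=10:+1/522547200 = 13/74649600
⇒ 3j(7 7 4; -4 3 1)² = 91/11628, sgn -1
4πI² = N·(3j₀)²·(3jₘ)² = 178605/1147619
I = +1·√(0.155631/4π) = 0.11128663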